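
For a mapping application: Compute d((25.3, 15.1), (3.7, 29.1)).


dx=-21.6, dy=14
d^2 = (-21.6)^2 + 14^2 = 662.56
d = sqrt(662.56) = 25.7402

25.7402


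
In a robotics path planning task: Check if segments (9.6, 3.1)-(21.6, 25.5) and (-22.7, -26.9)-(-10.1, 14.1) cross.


Cross products: d1=-946.3, d2=-1156.06, d3=363.52, d4=573.28
d1*d2 < 0 and d3*d4 < 0? no

No, they don't intersect


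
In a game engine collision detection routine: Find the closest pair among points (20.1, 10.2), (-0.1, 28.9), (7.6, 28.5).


d(P0,P1) = 27.5269, d(P0,P2) = 22.1617, d(P1,P2) = 7.7104
Closest: P1 and P2

Closest pair: (-0.1, 28.9) and (7.6, 28.5), distance = 7.7104


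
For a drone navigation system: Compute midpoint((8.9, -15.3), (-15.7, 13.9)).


M = ((8.9+(-15.7))/2, ((-15.3)+13.9)/2)
= (-3.4, -0.7)

(-3.4, -0.7)


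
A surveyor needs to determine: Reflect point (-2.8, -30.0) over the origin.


Reflection over origin: (x,y) -> (-x,-y)
(-2.8, -30) -> (2.8, 30)

(2.8, 30)


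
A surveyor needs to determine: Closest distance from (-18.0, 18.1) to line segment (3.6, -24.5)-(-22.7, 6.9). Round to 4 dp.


Project P onto AB: t = 1 (clamped to [0,1])
Closest point on segment: (-22.7, 6.9)
Distance: 12.1462

12.1462


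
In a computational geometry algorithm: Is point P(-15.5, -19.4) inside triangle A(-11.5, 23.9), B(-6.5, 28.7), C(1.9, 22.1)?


Cross products: AB x AP = -197.3, BC x BP = -463.44, CA x CP = 587.42
All same sign? no

No, outside


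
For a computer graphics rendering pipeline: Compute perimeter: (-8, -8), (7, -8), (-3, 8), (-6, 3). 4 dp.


Sides: (-8, -8)->(7, -8): sqrt(225) = 15, (7, -8)->(-3, 8): sqrt(356) = 18.867962, (-3, 8)->(-6, 3): sqrt(34) = 5.830952, (-6, 3)->(-8, -8): sqrt(125) = 11.18034
Sum = 50.879254
Perimeter = 50.8793

50.8793


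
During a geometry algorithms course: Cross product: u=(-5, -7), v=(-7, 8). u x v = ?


u x v = u_x*v_y - u_y*v_x = (-5)*8 - (-7)*(-7)
= (-40) - 49 = -89

-89


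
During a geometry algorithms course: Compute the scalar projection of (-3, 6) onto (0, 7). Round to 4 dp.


u.v = 42, |v| = sqrt(49) = 7
Scalar projection = u.v / |v| = 42 / sqrt(49) = 6

6


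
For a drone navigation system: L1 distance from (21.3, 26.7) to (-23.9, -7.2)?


|21.3-(-23.9)| + |26.7-(-7.2)| = 45.2 + 33.9 = 79.1

79.1


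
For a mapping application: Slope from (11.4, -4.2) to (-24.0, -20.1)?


slope = (y2-y1)/(x2-x1) = ((-20.1)-(-4.2))/((-24)-11.4) = (-15.9)/(-35.4) = 0.4492

0.4492


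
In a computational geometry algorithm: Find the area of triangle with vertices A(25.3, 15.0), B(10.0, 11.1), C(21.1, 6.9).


Area = |x_A(y_B-y_C) + x_B(y_C-y_A) + x_C(y_A-y_B)|/2
= |106.26 + (-81) + 82.29|/2
= 107.55/2 = 53.775

53.775


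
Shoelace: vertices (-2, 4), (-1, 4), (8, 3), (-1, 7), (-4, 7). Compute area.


Shoelace sum: ((-2)*4 - (-1)*4) + ((-1)*3 - 8*4) + (8*7 - (-1)*3) + ((-1)*7 - (-4)*7) + ((-4)*4 - (-2)*7)
= 39
Area = |39|/2 = 19.5

19.5


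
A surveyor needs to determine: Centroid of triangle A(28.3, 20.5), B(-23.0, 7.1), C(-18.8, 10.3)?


Centroid = ((x_A+x_B+x_C)/3, (y_A+y_B+y_C)/3)
= ((28.3+(-23)+(-18.8))/3, (20.5+7.1+10.3)/3)
= (-4.5, 12.6333)

(-4.5, 12.6333)


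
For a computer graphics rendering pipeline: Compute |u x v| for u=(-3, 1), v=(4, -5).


|u x v| = |(-3)*(-5) - 1*4|
= |15 - 4| = 11

11


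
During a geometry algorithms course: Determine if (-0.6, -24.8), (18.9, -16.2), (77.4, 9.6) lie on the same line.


Cross product: (18.9-(-0.6))*(9.6-(-24.8)) - ((-16.2)-(-24.8))*(77.4-(-0.6))
= 0

Yes, collinear


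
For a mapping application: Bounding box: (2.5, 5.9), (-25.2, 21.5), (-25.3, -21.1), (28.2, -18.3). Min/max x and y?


x range: [-25.3, 28.2]
y range: [-21.1, 21.5]
Bounding box: (-25.3,-21.1) to (28.2,21.5)

(-25.3,-21.1) to (28.2,21.5)


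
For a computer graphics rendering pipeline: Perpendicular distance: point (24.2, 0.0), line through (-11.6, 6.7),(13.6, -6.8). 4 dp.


|cross product| = 314.46
|line direction| = sqrt(817.29) = 28.5883
Distance = 314.46/sqrt(817.29) = 10.9996

10.9996


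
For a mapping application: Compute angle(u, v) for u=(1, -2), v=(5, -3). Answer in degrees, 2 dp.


u.v = 11, |u| = sqrt(5) = 2.2361, |v| = sqrt(34) = 5.831
cos(theta) = u.v/(|u||v|) = 11/sqrt(170) = 0.843661
theta = acos(0.843661) = 32.47 degrees

32.47 degrees


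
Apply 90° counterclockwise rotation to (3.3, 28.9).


90° CCW: (x,y) -> (-y, x)
(3.3,28.9) -> (-28.9, 3.3)

(-28.9, 3.3)


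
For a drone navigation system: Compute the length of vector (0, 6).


|u| = sqrt(0^2 + 6^2) = sqrt(36) = 6

6


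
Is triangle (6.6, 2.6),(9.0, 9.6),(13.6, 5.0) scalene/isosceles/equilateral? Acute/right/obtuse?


Side lengths squared: AB^2=54.76, BC^2=42.32, CA^2=54.76
Sorted: [42.32, 54.76, 54.76]
By sides: Isosceles, By angles: Acute

Isosceles, Acute


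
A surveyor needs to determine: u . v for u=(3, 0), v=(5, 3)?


u . v = u_x*v_x + u_y*v_y = 3*5 + 0*3
= 15 + 0 = 15

15


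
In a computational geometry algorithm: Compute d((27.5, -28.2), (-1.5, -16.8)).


dx=-29, dy=11.4
d^2 = (-29)^2 + 11.4^2 = 970.96
d = sqrt(970.96) = 31.1602

31.1602


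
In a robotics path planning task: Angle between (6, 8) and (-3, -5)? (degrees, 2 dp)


u.v = -58, |u| = sqrt(100) = 10, |v| = sqrt(34) = 5.831
cos(theta) = u.v/(|u||v|) = -58/sqrt(3400) = -0.994692
theta = acos(-0.994692) = 174.09 degrees

174.09 degrees


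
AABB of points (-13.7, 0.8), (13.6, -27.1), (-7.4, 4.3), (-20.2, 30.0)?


x range: [-20.2, 13.6]
y range: [-27.1, 30]
Bounding box: (-20.2,-27.1) to (13.6,30)

(-20.2,-27.1) to (13.6,30)


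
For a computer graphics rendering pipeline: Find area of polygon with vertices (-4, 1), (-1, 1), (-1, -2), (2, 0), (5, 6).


Shoelace sum: ((-4)*1 - (-1)*1) + ((-1)*(-2) - (-1)*1) + ((-1)*0 - 2*(-2)) + (2*6 - 5*0) + (5*1 - (-4)*6)
= 45
Area = |45|/2 = 22.5

22.5


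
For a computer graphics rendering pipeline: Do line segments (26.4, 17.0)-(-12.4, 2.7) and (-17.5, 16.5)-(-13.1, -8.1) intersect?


Cross products: d1=1082.14, d2=64.74, d3=-608.37, d4=409.03
d1*d2 < 0 and d3*d4 < 0? no

No, they don't intersect


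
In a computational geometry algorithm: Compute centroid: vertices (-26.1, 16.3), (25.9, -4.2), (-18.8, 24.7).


Centroid = ((x_A+x_B+x_C)/3, (y_A+y_B+y_C)/3)
= (((-26.1)+25.9+(-18.8))/3, (16.3+(-4.2)+24.7)/3)
= (-6.3333, 12.2667)

(-6.3333, 12.2667)


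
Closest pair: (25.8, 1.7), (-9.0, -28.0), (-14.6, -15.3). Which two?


d(P0,P1) = 45.7507, d(P0,P2) = 43.831, d(P1,P2) = 13.8798
Closest: P1 and P2

Closest pair: (-9.0, -28.0) and (-14.6, -15.3), distance = 13.8798


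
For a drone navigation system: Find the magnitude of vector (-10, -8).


|u| = sqrt((-10)^2 + (-8)^2) = sqrt(164) = 12.8062

12.8062


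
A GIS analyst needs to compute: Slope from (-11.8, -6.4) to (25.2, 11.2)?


slope = (y2-y1)/(x2-x1) = (11.2-(-6.4))/(25.2-(-11.8)) = 17.6/37 = 0.4757

0.4757


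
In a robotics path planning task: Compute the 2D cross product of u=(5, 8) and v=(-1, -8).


u x v = u_x*v_y - u_y*v_x = 5*(-8) - 8*(-1)
= (-40) - (-8) = -32

-32


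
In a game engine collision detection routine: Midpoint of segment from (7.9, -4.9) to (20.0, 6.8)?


M = ((7.9+20)/2, ((-4.9)+6.8)/2)
= (13.95, 0.95)

(13.95, 0.95)


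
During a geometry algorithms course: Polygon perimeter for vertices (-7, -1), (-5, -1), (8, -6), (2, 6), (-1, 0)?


Sides: (-7, -1)->(-5, -1): sqrt(4) = 2, (-5, -1)->(8, -6): sqrt(194) = 13.928388, (8, -6)->(2, 6): sqrt(180) = 13.416408, (2, 6)->(-1, 0): sqrt(45) = 6.708204, (-1, 0)->(-7, -1): sqrt(37) = 6.082763
Sum = 42.135763
Perimeter = 42.1358

42.1358


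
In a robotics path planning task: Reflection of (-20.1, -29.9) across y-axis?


Reflection over y-axis: (x,y) -> (-x,y)
(-20.1, -29.9) -> (20.1, -29.9)

(20.1, -29.9)


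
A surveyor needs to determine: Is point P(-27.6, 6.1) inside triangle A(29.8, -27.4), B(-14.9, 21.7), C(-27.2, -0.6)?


Cross products: AB x AP = 1320.89, BC x BP = -91.33, CA x CP = 371.18
All same sign? no

No, outside


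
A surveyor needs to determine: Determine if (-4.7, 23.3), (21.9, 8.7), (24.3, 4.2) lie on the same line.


Cross product: (21.9-(-4.7))*(4.2-23.3) - (8.7-23.3)*(24.3-(-4.7))
= -84.66

No, not collinear


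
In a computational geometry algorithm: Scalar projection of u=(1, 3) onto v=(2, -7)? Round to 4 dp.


u.v = -19, |v| = sqrt(53) = 7.2801
Scalar projection = u.v / |v| = -19 / sqrt(53) = -2.6099

-2.6099


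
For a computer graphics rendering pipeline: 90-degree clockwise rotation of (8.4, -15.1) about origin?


90° CW: (x,y) -> (y, -x)
(8.4,-15.1) -> (-15.1, -8.4)

(-15.1, -8.4)


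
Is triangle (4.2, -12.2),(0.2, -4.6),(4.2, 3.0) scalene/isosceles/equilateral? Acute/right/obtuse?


Side lengths squared: AB^2=73.76, BC^2=73.76, CA^2=231.04
Sorted: [73.76, 73.76, 231.04]
By sides: Isosceles, By angles: Obtuse

Isosceles, Obtuse


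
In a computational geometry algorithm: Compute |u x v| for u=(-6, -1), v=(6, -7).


|u x v| = |(-6)*(-7) - (-1)*6|
= |42 - (-6)| = 48

48


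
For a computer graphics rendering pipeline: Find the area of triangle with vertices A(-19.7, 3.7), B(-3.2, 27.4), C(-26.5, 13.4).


Area = |x_A(y_B-y_C) + x_B(y_C-y_A) + x_C(y_A-y_B)|/2
= |(-275.8) + (-31.04) + 628.05|/2
= 321.21/2 = 160.605

160.605


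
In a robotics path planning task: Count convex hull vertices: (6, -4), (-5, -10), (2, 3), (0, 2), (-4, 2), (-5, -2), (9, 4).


Convex hull vertices (CCW): (-5, -10), (6, -4), (9, 4), (2, 3), (-4, 2), (-5, -2)
Count = 6

6


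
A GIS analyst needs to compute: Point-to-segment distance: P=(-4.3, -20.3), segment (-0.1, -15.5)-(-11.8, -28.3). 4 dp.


Project P onto AB: t = 0.3677 (clamped to [0,1])
Closest point on segment: (-4.4022, -20.2066)
Distance: 0.1384

0.1384


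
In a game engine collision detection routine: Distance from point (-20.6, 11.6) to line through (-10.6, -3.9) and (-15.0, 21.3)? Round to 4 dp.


|cross product| = 183.8
|line direction| = sqrt(654.4) = 25.5812
Distance = 183.8/sqrt(654.4) = 7.185

7.185


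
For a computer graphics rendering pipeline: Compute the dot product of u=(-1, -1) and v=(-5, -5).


u . v = u_x*v_x + u_y*v_y = (-1)*(-5) + (-1)*(-5)
= 5 + 5 = 10

10


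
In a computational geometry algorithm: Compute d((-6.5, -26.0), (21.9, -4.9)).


dx=28.4, dy=21.1
d^2 = 28.4^2 + 21.1^2 = 1251.77
d = sqrt(1251.77) = 35.3804

35.3804


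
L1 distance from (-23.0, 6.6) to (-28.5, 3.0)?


|(-23)-(-28.5)| + |6.6-3| = 5.5 + 3.6 = 9.1

9.1


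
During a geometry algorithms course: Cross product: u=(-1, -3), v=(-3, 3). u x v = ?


u x v = u_x*v_y - u_y*v_x = (-1)*3 - (-3)*(-3)
= (-3) - 9 = -12

-12


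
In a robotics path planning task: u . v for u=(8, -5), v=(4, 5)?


u . v = u_x*v_x + u_y*v_y = 8*4 + (-5)*5
= 32 + (-25) = 7

7


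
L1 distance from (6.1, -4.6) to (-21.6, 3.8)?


|6.1-(-21.6)| + |(-4.6)-3.8| = 27.7 + 8.4 = 36.1

36.1


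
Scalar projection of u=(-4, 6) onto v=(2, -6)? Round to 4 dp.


u.v = -44, |v| = sqrt(40) = 6.3246
Scalar projection = u.v / |v| = -44 / sqrt(40) = -6.957

-6.957


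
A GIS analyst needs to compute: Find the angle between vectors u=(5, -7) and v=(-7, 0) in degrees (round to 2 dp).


u.v = -35, |u| = sqrt(74) = 8.6023, |v| = sqrt(49) = 7
cos(theta) = u.v/(|u||v|) = -35/sqrt(3626) = -0.581238
theta = acos(-0.581238) = 125.54 degrees

125.54 degrees


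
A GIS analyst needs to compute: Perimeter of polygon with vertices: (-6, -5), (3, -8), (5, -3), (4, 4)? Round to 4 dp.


Sides: (-6, -5)->(3, -8): sqrt(90) = 9.486833, (3, -8)->(5, -3): sqrt(29) = 5.385165, (5, -3)->(4, 4): sqrt(50) = 7.071068, (4, 4)->(-6, -5): sqrt(181) = 13.453624
Sum = 35.39669
Perimeter = 35.3967

35.3967


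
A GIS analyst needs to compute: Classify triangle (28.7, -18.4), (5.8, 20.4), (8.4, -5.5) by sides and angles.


Side lengths squared: AB^2=2029.85, BC^2=677.57, CA^2=578.5
Sorted: [578.5, 677.57, 2029.85]
By sides: Scalene, By angles: Obtuse

Scalene, Obtuse


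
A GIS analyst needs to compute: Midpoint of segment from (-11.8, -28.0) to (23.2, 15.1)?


M = (((-11.8)+23.2)/2, ((-28)+15.1)/2)
= (5.7, -6.45)

(5.7, -6.45)


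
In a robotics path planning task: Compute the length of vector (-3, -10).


|u| = sqrt((-3)^2 + (-10)^2) = sqrt(109) = 10.4403

10.4403


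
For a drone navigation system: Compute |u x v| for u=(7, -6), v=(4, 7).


|u x v| = |7*7 - (-6)*4|
= |49 - (-24)| = 73

73


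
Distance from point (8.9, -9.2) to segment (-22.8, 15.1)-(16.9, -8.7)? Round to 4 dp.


Project P onto AB: t = 0.8573 (clamped to [0,1])
Closest point on segment: (11.2355, -5.3042)
Distance: 4.5423

4.5423


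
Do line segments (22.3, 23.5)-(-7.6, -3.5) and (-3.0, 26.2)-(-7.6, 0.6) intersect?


Cross products: d1=660.1, d2=18.86, d3=-763.83, d4=-122.59
d1*d2 < 0 and d3*d4 < 0? no

No, they don't intersect


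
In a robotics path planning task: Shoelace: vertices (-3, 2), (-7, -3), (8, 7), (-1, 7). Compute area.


Shoelace sum: ((-3)*(-3) - (-7)*2) + ((-7)*7 - 8*(-3)) + (8*7 - (-1)*7) + ((-1)*2 - (-3)*7)
= 80
Area = |80|/2 = 40

40


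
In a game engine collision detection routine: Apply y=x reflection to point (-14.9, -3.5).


Reflection over y=x: (x,y) -> (y,x)
(-14.9, -3.5) -> (-3.5, -14.9)

(-3.5, -14.9)


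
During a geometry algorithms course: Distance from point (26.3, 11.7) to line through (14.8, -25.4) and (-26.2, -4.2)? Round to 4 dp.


|cross product| = 1764.9
|line direction| = sqrt(2130.44) = 46.1567
Distance = 1764.9/sqrt(2130.44) = 38.2371

38.2371


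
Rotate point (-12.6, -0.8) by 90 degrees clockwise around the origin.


90° CW: (x,y) -> (y, -x)
(-12.6,-0.8) -> (-0.8, 12.6)

(-0.8, 12.6)


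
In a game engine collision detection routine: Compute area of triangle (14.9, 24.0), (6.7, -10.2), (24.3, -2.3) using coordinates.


Area = |x_A(y_B-y_C) + x_B(y_C-y_A) + x_C(y_A-y_B)|/2
= |(-117.71) + (-176.21) + 831.06|/2
= 537.14/2 = 268.57

268.57


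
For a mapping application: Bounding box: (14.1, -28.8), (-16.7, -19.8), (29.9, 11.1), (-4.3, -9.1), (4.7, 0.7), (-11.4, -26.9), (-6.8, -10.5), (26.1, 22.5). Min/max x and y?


x range: [-16.7, 29.9]
y range: [-28.8, 22.5]
Bounding box: (-16.7,-28.8) to (29.9,22.5)

(-16.7,-28.8) to (29.9,22.5)


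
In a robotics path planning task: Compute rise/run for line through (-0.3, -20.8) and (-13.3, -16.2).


slope = (y2-y1)/(x2-x1) = ((-16.2)-(-20.8))/((-13.3)-(-0.3)) = 4.6/(-13) = -0.3538

-0.3538


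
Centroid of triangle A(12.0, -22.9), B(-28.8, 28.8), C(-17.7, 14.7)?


Centroid = ((x_A+x_B+x_C)/3, (y_A+y_B+y_C)/3)
= ((12+(-28.8)+(-17.7))/3, ((-22.9)+28.8+14.7)/3)
= (-11.5, 6.8667)

(-11.5, 6.8667)


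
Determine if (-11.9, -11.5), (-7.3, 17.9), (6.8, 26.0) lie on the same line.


Cross product: ((-7.3)-(-11.9))*(26-(-11.5)) - (17.9-(-11.5))*(6.8-(-11.9))
= -377.28

No, not collinear


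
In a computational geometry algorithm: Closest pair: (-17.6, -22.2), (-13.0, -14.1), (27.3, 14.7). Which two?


d(P0,P1) = 9.315, d(P0,P2) = 58.1173, d(P1,P2) = 49.5331
Closest: P0 and P1

Closest pair: (-17.6, -22.2) and (-13.0, -14.1), distance = 9.315


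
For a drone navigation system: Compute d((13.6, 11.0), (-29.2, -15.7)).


dx=-42.8, dy=-26.7
d^2 = (-42.8)^2 + (-26.7)^2 = 2544.73
d = sqrt(2544.73) = 50.4453

50.4453


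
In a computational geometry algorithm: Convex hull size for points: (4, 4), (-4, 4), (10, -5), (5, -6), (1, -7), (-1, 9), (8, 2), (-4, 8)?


Convex hull vertices (CCW): (-4, 4), (1, -7), (10, -5), (8, 2), (-1, 9), (-4, 8)
Count = 6

6


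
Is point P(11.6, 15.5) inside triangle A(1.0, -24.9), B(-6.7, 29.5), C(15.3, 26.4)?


Cross products: AB x AP = -887.72, BC x BP = -251.27, CA x CP = -33.94
All same sign? yes

Yes, inside


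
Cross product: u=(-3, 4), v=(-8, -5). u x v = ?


u x v = u_x*v_y - u_y*v_x = (-3)*(-5) - 4*(-8)
= 15 - (-32) = 47

47


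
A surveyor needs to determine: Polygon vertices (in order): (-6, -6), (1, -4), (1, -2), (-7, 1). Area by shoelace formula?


Shoelace sum: ((-6)*(-4) - 1*(-6)) + (1*(-2) - 1*(-4)) + (1*1 - (-7)*(-2)) + ((-7)*(-6) - (-6)*1)
= 67
Area = |67|/2 = 33.5

33.5


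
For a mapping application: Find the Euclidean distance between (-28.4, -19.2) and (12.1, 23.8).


dx=40.5, dy=43
d^2 = 40.5^2 + 43^2 = 3489.25
d = sqrt(3489.25) = 59.0699

59.0699


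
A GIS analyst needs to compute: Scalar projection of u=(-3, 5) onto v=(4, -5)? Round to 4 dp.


u.v = -37, |v| = sqrt(41) = 6.4031
Scalar projection = u.v / |v| = -37 / sqrt(41) = -5.7784

-5.7784


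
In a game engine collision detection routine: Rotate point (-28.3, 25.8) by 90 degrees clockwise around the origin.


90° CW: (x,y) -> (y, -x)
(-28.3,25.8) -> (25.8, 28.3)

(25.8, 28.3)


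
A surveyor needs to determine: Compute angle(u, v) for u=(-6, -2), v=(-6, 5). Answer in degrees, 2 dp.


u.v = 26, |u| = sqrt(40) = 6.3246, |v| = sqrt(61) = 7.8102
cos(theta) = u.v/(|u||v|) = 26/sqrt(2440) = 0.526355
theta = acos(0.526355) = 58.24 degrees

58.24 degrees


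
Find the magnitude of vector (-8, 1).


|u| = sqrt((-8)^2 + 1^2) = sqrt(65) = 8.0623

8.0623


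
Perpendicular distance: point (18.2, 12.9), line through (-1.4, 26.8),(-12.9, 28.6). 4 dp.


|cross product| = 124.57
|line direction| = sqrt(135.49) = 11.64
Distance = 124.57/sqrt(135.49) = 10.7019

10.7019


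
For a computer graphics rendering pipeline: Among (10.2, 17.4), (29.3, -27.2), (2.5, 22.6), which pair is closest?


d(P0,P1) = 48.5177, d(P0,P2) = 9.2914, d(P1,P2) = 56.5533
Closest: P0 and P2

Closest pair: (10.2, 17.4) and (2.5, 22.6), distance = 9.2914


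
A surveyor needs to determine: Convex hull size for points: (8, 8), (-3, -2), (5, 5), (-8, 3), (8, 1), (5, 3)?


Convex hull vertices (CCW): (-8, 3), (-3, -2), (8, 1), (8, 8)
Count = 4

4


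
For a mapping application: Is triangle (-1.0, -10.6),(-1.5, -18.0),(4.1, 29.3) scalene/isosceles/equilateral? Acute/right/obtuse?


Side lengths squared: AB^2=55.01, BC^2=2268.65, CA^2=1618.02
Sorted: [55.01, 1618.02, 2268.65]
By sides: Scalene, By angles: Obtuse

Scalene, Obtuse


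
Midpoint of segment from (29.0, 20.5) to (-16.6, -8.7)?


M = ((29+(-16.6))/2, (20.5+(-8.7))/2)
= (6.2, 5.9)

(6.2, 5.9)


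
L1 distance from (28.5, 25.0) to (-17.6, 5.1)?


|28.5-(-17.6)| + |25-5.1| = 46.1 + 19.9 = 66

66


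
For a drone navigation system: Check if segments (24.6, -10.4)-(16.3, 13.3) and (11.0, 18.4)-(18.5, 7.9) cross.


Cross products: d1=-73.2, d2=17.4, d3=83.28, d4=-7.32
d1*d2 < 0 and d3*d4 < 0? yes

Yes, they intersect


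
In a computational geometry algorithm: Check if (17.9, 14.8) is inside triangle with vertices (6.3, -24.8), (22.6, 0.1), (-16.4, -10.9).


Cross products: AB x AP = 356.64, BC x BP = -625, CA x CP = 1060.16
All same sign? no

No, outside


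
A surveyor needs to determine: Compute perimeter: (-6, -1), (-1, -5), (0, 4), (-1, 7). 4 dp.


Sides: (-6, -1)->(-1, -5): sqrt(41) = 6.403124, (-1, -5)->(0, 4): sqrt(82) = 9.055385, (0, 4)->(-1, 7): sqrt(10) = 3.162278, (-1, 7)->(-6, -1): sqrt(89) = 9.433981
Sum = 28.054768
Perimeter = 28.0548

28.0548


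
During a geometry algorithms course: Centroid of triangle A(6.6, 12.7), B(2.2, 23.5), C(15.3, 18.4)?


Centroid = ((x_A+x_B+x_C)/3, (y_A+y_B+y_C)/3)
= ((6.6+2.2+15.3)/3, (12.7+23.5+18.4)/3)
= (8.0333, 18.2)

(8.0333, 18.2)


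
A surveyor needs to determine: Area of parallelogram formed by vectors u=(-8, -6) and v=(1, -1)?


|u x v| = |(-8)*(-1) - (-6)*1|
= |8 - (-6)| = 14

14


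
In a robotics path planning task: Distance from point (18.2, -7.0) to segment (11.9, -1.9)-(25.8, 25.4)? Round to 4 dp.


Project P onto AB: t = 0 (clamped to [0,1])
Closest point on segment: (11.9, -1.9)
Distance: 8.1056

8.1056


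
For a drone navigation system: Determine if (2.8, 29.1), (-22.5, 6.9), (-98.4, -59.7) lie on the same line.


Cross product: ((-22.5)-2.8)*((-59.7)-29.1) - (6.9-29.1)*((-98.4)-2.8)
= 0

Yes, collinear


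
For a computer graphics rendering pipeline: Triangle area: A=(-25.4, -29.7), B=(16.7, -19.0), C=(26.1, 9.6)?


Area = |x_A(y_B-y_C) + x_B(y_C-y_A) + x_C(y_A-y_B)|/2
= |726.44 + 656.31 + (-279.27)|/2
= 1103.48/2 = 551.74

551.74


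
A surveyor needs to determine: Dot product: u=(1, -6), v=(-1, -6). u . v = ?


u . v = u_x*v_x + u_y*v_y = 1*(-1) + (-6)*(-6)
= (-1) + 36 = 35

35


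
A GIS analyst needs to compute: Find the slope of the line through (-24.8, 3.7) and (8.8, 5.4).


slope = (y2-y1)/(x2-x1) = (5.4-3.7)/(8.8-(-24.8)) = 1.7/33.6 = 0.0506

0.0506


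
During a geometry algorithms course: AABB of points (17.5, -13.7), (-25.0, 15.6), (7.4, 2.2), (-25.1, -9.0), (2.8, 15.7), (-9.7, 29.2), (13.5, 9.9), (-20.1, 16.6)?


x range: [-25.1, 17.5]
y range: [-13.7, 29.2]
Bounding box: (-25.1,-13.7) to (17.5,29.2)

(-25.1,-13.7) to (17.5,29.2)


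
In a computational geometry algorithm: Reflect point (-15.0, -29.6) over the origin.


Reflection over origin: (x,y) -> (-x,-y)
(-15, -29.6) -> (15, 29.6)

(15, 29.6)


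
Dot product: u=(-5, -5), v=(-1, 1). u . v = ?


u . v = u_x*v_x + u_y*v_y = (-5)*(-1) + (-5)*1
= 5 + (-5) = 0

0


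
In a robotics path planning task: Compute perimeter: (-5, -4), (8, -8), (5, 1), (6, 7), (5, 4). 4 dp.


Sides: (-5, -4)->(8, -8): sqrt(185) = 13.601471, (8, -8)->(5, 1): sqrt(90) = 9.486833, (5, 1)->(6, 7): sqrt(37) = 6.082763, (6, 7)->(5, 4): sqrt(10) = 3.162278, (5, 4)->(-5, -4): sqrt(164) = 12.806248
Sum = 45.139593
Perimeter = 45.1396

45.1396


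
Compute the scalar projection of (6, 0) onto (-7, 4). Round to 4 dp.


u.v = -42, |v| = sqrt(65) = 8.0623
Scalar projection = u.v / |v| = -42 / sqrt(65) = -5.2095

-5.2095


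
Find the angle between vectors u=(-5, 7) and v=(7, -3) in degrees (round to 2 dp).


u.v = -56, |u| = sqrt(74) = 8.6023, |v| = sqrt(58) = 7.6158
cos(theta) = u.v/(|u||v|) = -56/sqrt(4292) = -0.854788
theta = acos(-0.854788) = 148.74 degrees

148.74 degrees


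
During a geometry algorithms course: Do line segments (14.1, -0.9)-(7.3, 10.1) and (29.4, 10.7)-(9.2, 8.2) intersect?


Cross products: d1=196.07, d2=-43.13, d3=-247.18, d4=-7.98
d1*d2 < 0 and d3*d4 < 0? no

No, they don't intersect


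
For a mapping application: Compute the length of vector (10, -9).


|u| = sqrt(10^2 + (-9)^2) = sqrt(181) = 13.4536

13.4536


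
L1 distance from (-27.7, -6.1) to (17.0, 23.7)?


|(-27.7)-17| + |(-6.1)-23.7| = 44.7 + 29.8 = 74.5

74.5


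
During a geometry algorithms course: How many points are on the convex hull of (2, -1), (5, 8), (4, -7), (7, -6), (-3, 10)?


Convex hull vertices (CCW): (-3, 10), (4, -7), (7, -6), (5, 8)
Count = 4

4


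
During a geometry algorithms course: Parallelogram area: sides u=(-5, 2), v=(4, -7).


|u x v| = |(-5)*(-7) - 2*4|
= |35 - 8| = 27

27


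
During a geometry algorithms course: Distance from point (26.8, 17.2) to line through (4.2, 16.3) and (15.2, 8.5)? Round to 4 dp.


|cross product| = 186.18
|line direction| = sqrt(181.84) = 13.4848
Distance = 186.18/sqrt(181.84) = 13.8066

13.8066


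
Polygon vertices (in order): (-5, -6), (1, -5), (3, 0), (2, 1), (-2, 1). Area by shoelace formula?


Shoelace sum: ((-5)*(-5) - 1*(-6)) + (1*0 - 3*(-5)) + (3*1 - 2*0) + (2*1 - (-2)*1) + ((-2)*(-6) - (-5)*1)
= 70
Area = |70|/2 = 35

35


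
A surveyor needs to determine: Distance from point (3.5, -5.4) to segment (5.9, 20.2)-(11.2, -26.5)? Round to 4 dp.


Project P onto AB: t = 0.5355 (clamped to [0,1])
Closest point on segment: (8.7379, -4.8056)
Distance: 5.2715

5.2715


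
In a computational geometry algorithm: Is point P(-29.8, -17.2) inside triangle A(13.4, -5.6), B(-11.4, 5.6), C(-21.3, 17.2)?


Cross products: AB x AP = 771.52, BC x BP = 439.16, CA x CP = -1387.48
All same sign? no

No, outside


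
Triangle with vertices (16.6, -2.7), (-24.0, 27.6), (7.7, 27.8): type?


Side lengths squared: AB^2=2566.45, BC^2=1004.93, CA^2=1009.46
Sorted: [1004.93, 1009.46, 2566.45]
By sides: Scalene, By angles: Obtuse

Scalene, Obtuse


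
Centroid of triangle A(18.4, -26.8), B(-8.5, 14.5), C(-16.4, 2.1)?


Centroid = ((x_A+x_B+x_C)/3, (y_A+y_B+y_C)/3)
= ((18.4+(-8.5)+(-16.4))/3, ((-26.8)+14.5+2.1)/3)
= (-2.1667, -3.4)

(-2.1667, -3.4)


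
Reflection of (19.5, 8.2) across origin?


Reflection over origin: (x,y) -> (-x,-y)
(19.5, 8.2) -> (-19.5, -8.2)

(-19.5, -8.2)


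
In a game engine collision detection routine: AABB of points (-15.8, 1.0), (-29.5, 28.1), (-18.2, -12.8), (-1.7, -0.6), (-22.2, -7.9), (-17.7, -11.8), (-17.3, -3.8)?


x range: [-29.5, -1.7]
y range: [-12.8, 28.1]
Bounding box: (-29.5,-12.8) to (-1.7,28.1)

(-29.5,-12.8) to (-1.7,28.1)


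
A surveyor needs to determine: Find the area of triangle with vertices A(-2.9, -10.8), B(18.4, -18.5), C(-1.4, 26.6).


Area = |x_A(y_B-y_C) + x_B(y_C-y_A) + x_C(y_A-y_B)|/2
= |130.79 + 688.16 + (-10.78)|/2
= 808.17/2 = 404.085

404.085


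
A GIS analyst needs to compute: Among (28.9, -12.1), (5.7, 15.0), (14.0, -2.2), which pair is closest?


d(P0,P1) = 35.6742, d(P0,P2) = 17.8891, d(P1,P2) = 19.0979
Closest: P0 and P2

Closest pair: (28.9, -12.1) and (14.0, -2.2), distance = 17.8891


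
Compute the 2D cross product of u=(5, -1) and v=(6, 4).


u x v = u_x*v_y - u_y*v_x = 5*4 - (-1)*6
= 20 - (-6) = 26

26


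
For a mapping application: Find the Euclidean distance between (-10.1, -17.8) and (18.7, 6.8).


dx=28.8, dy=24.6
d^2 = 28.8^2 + 24.6^2 = 1434.6
d = sqrt(1434.6) = 37.8761

37.8761


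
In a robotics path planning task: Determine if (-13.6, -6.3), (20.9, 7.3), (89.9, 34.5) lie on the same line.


Cross product: (20.9-(-13.6))*(34.5-(-6.3)) - (7.3-(-6.3))*(89.9-(-13.6))
= 0

Yes, collinear


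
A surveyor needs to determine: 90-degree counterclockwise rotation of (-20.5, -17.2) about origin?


90° CCW: (x,y) -> (-y, x)
(-20.5,-17.2) -> (17.2, -20.5)

(17.2, -20.5)


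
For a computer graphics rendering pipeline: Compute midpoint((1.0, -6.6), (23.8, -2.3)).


M = ((1+23.8)/2, ((-6.6)+(-2.3))/2)
= (12.4, -4.45)

(12.4, -4.45)


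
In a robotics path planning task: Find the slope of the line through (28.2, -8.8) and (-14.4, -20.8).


slope = (y2-y1)/(x2-x1) = ((-20.8)-(-8.8))/((-14.4)-28.2) = (-12)/(-42.6) = 0.2817

0.2817


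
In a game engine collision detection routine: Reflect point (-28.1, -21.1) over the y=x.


Reflection over y=x: (x,y) -> (y,x)
(-28.1, -21.1) -> (-21.1, -28.1)

(-21.1, -28.1)


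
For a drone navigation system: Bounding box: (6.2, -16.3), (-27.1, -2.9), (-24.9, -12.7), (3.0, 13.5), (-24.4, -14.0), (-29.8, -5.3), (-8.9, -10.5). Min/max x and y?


x range: [-29.8, 6.2]
y range: [-16.3, 13.5]
Bounding box: (-29.8,-16.3) to (6.2,13.5)

(-29.8,-16.3) to (6.2,13.5)


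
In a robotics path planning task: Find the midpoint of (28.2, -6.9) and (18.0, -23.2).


M = ((28.2+18)/2, ((-6.9)+(-23.2))/2)
= (23.1, -15.05)

(23.1, -15.05)


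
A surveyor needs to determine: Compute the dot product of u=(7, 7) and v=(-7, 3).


u . v = u_x*v_x + u_y*v_y = 7*(-7) + 7*3
= (-49) + 21 = -28

-28


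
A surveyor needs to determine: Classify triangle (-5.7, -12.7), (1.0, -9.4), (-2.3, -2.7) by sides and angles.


Side lengths squared: AB^2=55.78, BC^2=55.78, CA^2=111.56
Sorted: [55.78, 55.78, 111.56]
By sides: Isosceles, By angles: Right

Isosceles, Right


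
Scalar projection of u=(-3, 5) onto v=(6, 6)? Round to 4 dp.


u.v = 12, |v| = sqrt(72) = 8.4853
Scalar projection = u.v / |v| = 12 / sqrt(72) = 1.4142

1.4142


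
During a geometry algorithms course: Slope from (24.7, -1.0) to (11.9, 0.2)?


slope = (y2-y1)/(x2-x1) = (0.2-(-1))/(11.9-24.7) = 1.2/(-12.8) = -0.0937

-0.0937


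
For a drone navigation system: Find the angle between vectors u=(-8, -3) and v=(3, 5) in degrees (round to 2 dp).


u.v = -39, |u| = sqrt(73) = 8.544, |v| = sqrt(34) = 5.831
cos(theta) = u.v/(|u||v|) = -39/sqrt(2482) = -0.782823
theta = acos(-0.782823) = 141.52 degrees

141.52 degrees


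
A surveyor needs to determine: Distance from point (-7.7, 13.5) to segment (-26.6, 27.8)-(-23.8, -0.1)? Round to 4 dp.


Project P onto AB: t = 0.5747 (clamped to [0,1])
Closest point on segment: (-24.9907, 11.7647)
Distance: 17.3776

17.3776


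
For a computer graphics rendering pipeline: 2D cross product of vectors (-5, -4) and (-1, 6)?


u x v = u_x*v_y - u_y*v_x = (-5)*6 - (-4)*(-1)
= (-30) - 4 = -34

-34


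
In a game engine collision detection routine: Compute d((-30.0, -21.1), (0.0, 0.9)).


dx=30, dy=22
d^2 = 30^2 + 22^2 = 1384
d = sqrt(1384) = 37.2022

37.2022


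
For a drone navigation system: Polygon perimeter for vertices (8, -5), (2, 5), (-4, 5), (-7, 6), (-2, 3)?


Sides: (8, -5)->(2, 5): sqrt(136) = 11.661904, (2, 5)->(-4, 5): sqrt(36) = 6, (-4, 5)->(-7, 6): sqrt(10) = 3.162278, (-7, 6)->(-2, 3): sqrt(34) = 5.830952, (-2, 3)->(8, -5): sqrt(164) = 12.806248
Sum = 39.461382
Perimeter = 39.4614

39.4614


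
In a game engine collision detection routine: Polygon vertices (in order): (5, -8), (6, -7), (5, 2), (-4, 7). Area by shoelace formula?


Shoelace sum: (5*(-7) - 6*(-8)) + (6*2 - 5*(-7)) + (5*7 - (-4)*2) + ((-4)*(-8) - 5*7)
= 100
Area = |100|/2 = 50

50


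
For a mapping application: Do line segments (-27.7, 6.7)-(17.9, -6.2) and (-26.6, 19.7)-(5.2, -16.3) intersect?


Cross products: d1=-453, d2=778.38, d3=606.99, d4=-624.39
d1*d2 < 0 and d3*d4 < 0? yes

Yes, they intersect


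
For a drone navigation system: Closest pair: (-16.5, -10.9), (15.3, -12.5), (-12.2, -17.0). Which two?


d(P0,P1) = 31.8402, d(P0,P2) = 7.4632, d(P1,P2) = 27.8657
Closest: P0 and P2

Closest pair: (-16.5, -10.9) and (-12.2, -17.0), distance = 7.4632


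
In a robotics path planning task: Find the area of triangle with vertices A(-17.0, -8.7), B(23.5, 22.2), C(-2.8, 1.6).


Area = |x_A(y_B-y_C) + x_B(y_C-y_A) + x_C(y_A-y_B)|/2
= |(-350.2) + 242.05 + 86.52|/2
= 21.63/2 = 10.815

10.815


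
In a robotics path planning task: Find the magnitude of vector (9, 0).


|u| = sqrt(9^2 + 0^2) = sqrt(81) = 9

9


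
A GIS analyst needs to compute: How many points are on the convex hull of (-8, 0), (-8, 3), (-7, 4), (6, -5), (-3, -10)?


Convex hull vertices (CCW): (-8, 0), (-3, -10), (6, -5), (-7, 4), (-8, 3)
Count = 5

5


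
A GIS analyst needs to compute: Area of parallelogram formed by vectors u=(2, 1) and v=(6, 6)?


|u x v| = |2*6 - 1*6|
= |12 - 6| = 6

6


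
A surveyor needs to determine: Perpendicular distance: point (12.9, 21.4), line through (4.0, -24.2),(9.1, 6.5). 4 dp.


|cross product| = 40.67
|line direction| = sqrt(968.5) = 31.1207
Distance = 40.67/sqrt(968.5) = 1.3068

1.3068


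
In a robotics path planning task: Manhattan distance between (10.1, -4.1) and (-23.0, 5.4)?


|10.1-(-23)| + |(-4.1)-5.4| = 33.1 + 9.5 = 42.6

42.6


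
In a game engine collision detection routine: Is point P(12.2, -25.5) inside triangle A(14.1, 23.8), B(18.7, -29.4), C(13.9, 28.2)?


Cross products: AB x AP = -327.86, BC x BP = 355.68, CA x CP = -18.22
All same sign? no

No, outside


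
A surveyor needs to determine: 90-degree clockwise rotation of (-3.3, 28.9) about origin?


90° CW: (x,y) -> (y, -x)
(-3.3,28.9) -> (28.9, 3.3)

(28.9, 3.3)


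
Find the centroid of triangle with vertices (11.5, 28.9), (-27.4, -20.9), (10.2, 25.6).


Centroid = ((x_A+x_B+x_C)/3, (y_A+y_B+y_C)/3)
= ((11.5+(-27.4)+10.2)/3, (28.9+(-20.9)+25.6)/3)
= (-1.9, 11.2)

(-1.9, 11.2)


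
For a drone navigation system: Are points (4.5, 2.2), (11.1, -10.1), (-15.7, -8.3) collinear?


Cross product: (11.1-4.5)*((-8.3)-2.2) - ((-10.1)-2.2)*((-15.7)-4.5)
= -317.76

No, not collinear


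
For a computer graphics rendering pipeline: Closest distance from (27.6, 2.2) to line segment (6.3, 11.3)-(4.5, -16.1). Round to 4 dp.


Project P onto AB: t = 0.2798 (clamped to [0,1])
Closest point on segment: (5.7963, 3.6324)
Distance: 21.8507

21.8507


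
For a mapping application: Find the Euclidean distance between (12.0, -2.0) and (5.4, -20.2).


dx=-6.6, dy=-18.2
d^2 = (-6.6)^2 + (-18.2)^2 = 374.8
d = sqrt(374.8) = 19.3598

19.3598


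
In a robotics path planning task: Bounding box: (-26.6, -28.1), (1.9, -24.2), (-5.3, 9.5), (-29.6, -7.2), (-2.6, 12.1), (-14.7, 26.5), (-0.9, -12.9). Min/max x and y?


x range: [-29.6, 1.9]
y range: [-28.1, 26.5]
Bounding box: (-29.6,-28.1) to (1.9,26.5)

(-29.6,-28.1) to (1.9,26.5)


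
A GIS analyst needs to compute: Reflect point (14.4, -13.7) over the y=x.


Reflection over y=x: (x,y) -> (y,x)
(14.4, -13.7) -> (-13.7, 14.4)

(-13.7, 14.4)


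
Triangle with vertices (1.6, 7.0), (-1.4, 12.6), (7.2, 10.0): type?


Side lengths squared: AB^2=40.36, BC^2=80.72, CA^2=40.36
Sorted: [40.36, 40.36, 80.72]
By sides: Isosceles, By angles: Right

Isosceles, Right


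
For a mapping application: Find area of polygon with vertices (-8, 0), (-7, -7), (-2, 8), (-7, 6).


Shoelace sum: ((-8)*(-7) - (-7)*0) + ((-7)*8 - (-2)*(-7)) + ((-2)*6 - (-7)*8) + ((-7)*0 - (-8)*6)
= 78
Area = |78|/2 = 39

39


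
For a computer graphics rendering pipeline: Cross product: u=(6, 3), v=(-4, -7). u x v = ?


u x v = u_x*v_y - u_y*v_x = 6*(-7) - 3*(-4)
= (-42) - (-12) = -30

-30


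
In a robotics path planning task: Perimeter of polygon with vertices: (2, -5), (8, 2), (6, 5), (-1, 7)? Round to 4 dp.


Sides: (2, -5)->(8, 2): sqrt(85) = 9.219544, (8, 2)->(6, 5): sqrt(13) = 3.605551, (6, 5)->(-1, 7): sqrt(53) = 7.28011, (-1, 7)->(2, -5): sqrt(153) = 12.369317
Sum = 32.474522
Perimeter = 32.4745

32.4745


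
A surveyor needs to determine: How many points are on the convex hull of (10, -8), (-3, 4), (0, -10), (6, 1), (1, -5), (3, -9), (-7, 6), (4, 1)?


Convex hull vertices (CCW): (-7, 6), (0, -10), (10, -8), (6, 1)
Count = 4

4


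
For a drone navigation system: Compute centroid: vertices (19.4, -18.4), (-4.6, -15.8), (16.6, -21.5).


Centroid = ((x_A+x_B+x_C)/3, (y_A+y_B+y_C)/3)
= ((19.4+(-4.6)+16.6)/3, ((-18.4)+(-15.8)+(-21.5))/3)
= (10.4667, -18.5667)

(10.4667, -18.5667)


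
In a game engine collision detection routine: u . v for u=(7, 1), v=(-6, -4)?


u . v = u_x*v_x + u_y*v_y = 7*(-6) + 1*(-4)
= (-42) + (-4) = -46

-46


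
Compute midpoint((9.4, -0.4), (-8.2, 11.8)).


M = ((9.4+(-8.2))/2, ((-0.4)+11.8)/2)
= (0.6, 5.7)

(0.6, 5.7)


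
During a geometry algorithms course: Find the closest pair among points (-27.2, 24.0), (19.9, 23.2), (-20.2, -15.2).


d(P0,P1) = 47.1068, d(P0,P2) = 39.8201, d(P1,P2) = 55.5209
Closest: P0 and P2

Closest pair: (-27.2, 24.0) and (-20.2, -15.2), distance = 39.8201


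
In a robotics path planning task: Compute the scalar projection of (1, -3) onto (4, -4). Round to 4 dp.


u.v = 16, |v| = sqrt(32) = 5.6569
Scalar projection = u.v / |v| = 16 / sqrt(32) = 2.8284

2.8284


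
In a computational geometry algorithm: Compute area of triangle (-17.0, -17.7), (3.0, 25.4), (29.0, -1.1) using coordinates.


Area = |x_A(y_B-y_C) + x_B(y_C-y_A) + x_C(y_A-y_B)|/2
= |(-450.5) + 49.8 + (-1249.9)|/2
= 1650.6/2 = 825.3

825.3


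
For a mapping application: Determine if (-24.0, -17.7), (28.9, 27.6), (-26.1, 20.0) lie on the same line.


Cross product: (28.9-(-24))*(20-(-17.7)) - (27.6-(-17.7))*((-26.1)-(-24))
= 2089.46

No, not collinear


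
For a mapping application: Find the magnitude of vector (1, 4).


|u| = sqrt(1^2 + 4^2) = sqrt(17) = 4.1231

4.1231


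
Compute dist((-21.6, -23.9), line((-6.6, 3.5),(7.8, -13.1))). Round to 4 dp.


|cross product| = 643.56
|line direction| = sqrt(482.92) = 21.9754
Distance = 643.56/sqrt(482.92) = 29.2854

29.2854


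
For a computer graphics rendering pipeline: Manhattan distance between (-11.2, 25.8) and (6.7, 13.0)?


|(-11.2)-6.7| + |25.8-13| = 17.9 + 12.8 = 30.7

30.7


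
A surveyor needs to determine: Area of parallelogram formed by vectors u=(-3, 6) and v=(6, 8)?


|u x v| = |(-3)*8 - 6*6|
= |(-24) - 36| = 60

60


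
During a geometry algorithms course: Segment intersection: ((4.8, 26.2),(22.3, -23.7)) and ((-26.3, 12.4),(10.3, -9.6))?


Cross products: d1=1189.28, d2=-252.06, d3=-1793.39, d4=-352.05
d1*d2 < 0 and d3*d4 < 0? no

No, they don't intersect


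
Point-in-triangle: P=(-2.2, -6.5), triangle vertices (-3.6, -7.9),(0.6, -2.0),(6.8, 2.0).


Cross products: AB x AP = -2.38, BC x BP = -16.7, CA x CP = -0.7
All same sign? yes

Yes, inside


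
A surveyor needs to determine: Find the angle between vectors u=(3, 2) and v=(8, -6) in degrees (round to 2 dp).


u.v = 12, |u| = sqrt(13) = 3.6056, |v| = sqrt(100) = 10
cos(theta) = u.v/(|u||v|) = 12/sqrt(1300) = 0.33282
theta = acos(0.33282) = 70.56 degrees

70.56 degrees


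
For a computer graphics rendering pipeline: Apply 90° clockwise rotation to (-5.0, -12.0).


90° CW: (x,y) -> (y, -x)
(-5,-12) -> (-12, 5)

(-12, 5)


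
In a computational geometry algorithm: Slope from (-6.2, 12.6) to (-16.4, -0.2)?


slope = (y2-y1)/(x2-x1) = ((-0.2)-12.6)/((-16.4)-(-6.2)) = (-12.8)/(-10.2) = 1.2549

1.2549


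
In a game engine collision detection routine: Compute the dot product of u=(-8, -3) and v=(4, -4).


u . v = u_x*v_x + u_y*v_y = (-8)*4 + (-3)*(-4)
= (-32) + 12 = -20

-20


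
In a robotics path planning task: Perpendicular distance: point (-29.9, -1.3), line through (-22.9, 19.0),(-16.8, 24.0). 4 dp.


|cross product| = 88.83
|line direction| = sqrt(62.21) = 7.8873
Distance = 88.83/sqrt(62.21) = 11.2624

11.2624


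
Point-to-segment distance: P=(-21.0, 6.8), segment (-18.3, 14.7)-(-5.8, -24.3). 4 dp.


Project P onto AB: t = 0.1636 (clamped to [0,1])
Closest point on segment: (-16.2554, 8.3207)
Distance: 4.9824

4.9824


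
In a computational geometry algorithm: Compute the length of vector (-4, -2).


|u| = sqrt((-4)^2 + (-2)^2) = sqrt(20) = 4.4721

4.4721


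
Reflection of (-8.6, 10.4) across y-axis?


Reflection over y-axis: (x,y) -> (-x,y)
(-8.6, 10.4) -> (8.6, 10.4)

(8.6, 10.4)


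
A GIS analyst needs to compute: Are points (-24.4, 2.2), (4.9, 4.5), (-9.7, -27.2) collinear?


Cross product: (4.9-(-24.4))*((-27.2)-2.2) - (4.5-2.2)*((-9.7)-(-24.4))
= -895.23

No, not collinear


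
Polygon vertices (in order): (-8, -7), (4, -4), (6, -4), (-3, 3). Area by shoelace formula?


Shoelace sum: ((-8)*(-4) - 4*(-7)) + (4*(-4) - 6*(-4)) + (6*3 - (-3)*(-4)) + ((-3)*(-7) - (-8)*3)
= 119
Area = |119|/2 = 59.5

59.5


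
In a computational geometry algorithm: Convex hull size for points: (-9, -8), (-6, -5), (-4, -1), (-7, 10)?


Convex hull vertices (CCW): (-9, -8), (-6, -5), (-4, -1), (-7, 10)
Count = 4

4


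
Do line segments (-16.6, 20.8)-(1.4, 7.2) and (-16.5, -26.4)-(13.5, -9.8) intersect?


Cross products: d1=1417.66, d2=710.86, d3=-848.24, d4=-141.44
d1*d2 < 0 and d3*d4 < 0? no

No, they don't intersect


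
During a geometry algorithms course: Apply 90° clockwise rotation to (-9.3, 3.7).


90° CW: (x,y) -> (y, -x)
(-9.3,3.7) -> (3.7, 9.3)

(3.7, 9.3)


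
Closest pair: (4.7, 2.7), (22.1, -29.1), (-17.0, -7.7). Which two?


d(P0,P1) = 36.2491, d(P0,P2) = 24.0635, d(P1,P2) = 44.5732
Closest: P0 and P2

Closest pair: (4.7, 2.7) and (-17.0, -7.7), distance = 24.0635


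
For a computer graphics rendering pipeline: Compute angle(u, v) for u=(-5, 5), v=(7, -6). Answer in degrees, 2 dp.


u.v = -65, |u| = sqrt(50) = 7.0711, |v| = sqrt(85) = 9.2195
cos(theta) = u.v/(|u||v|) = -65/sqrt(4250) = -0.997054
theta = acos(-0.997054) = 175.6 degrees

175.6 degrees
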